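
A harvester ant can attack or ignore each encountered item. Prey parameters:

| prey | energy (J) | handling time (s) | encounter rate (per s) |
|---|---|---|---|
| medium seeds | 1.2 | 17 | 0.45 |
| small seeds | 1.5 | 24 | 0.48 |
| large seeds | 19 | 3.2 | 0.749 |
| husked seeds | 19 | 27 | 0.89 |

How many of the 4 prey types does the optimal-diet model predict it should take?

1

E/h in descending order: large seeds 5.94, husked seeds 0.704, medium seeds 0.0706, small seeds 0.0625 J/s. The optimal diet is the largest prefix of this list for which every included type satisfies E_i/h_i > R on the types above it.
Rate on top 1: 4.19. husked seeds: 0.704 < 4.19 → exclude; stop.
Optimal diet: large seeds — 1 of 4 types.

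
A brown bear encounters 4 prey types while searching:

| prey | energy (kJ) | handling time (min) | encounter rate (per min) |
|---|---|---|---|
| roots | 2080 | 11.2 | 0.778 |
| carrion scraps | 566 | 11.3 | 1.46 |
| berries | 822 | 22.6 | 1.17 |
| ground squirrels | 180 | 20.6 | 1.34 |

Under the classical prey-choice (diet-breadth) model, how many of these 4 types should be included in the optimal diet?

1

Rank by E/h (kJ/min): roots 186, carrion scraps 50.1, berries 36.4, ground squirrels 8.74. Include each in turn until the next type's E/h falls below the running intake rate.
Rate on top 1: 166.6. carrion scraps: 50.1 < 166.6 → exclude; stop.
Optimal diet: roots — 1 of 4 types.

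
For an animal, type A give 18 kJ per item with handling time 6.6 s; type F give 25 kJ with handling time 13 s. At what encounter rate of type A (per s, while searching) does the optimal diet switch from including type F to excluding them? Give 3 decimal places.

0.362 per s

At the threshold, the rate on type A alone equals the profitability of type F: λ·18/(1 + λ·6.6) = 25/13 = 1.923.
Rearranging, λ(18 − 1.923×6.6) = 1.923, so λ = 1.923/5.308 = 0.3623 per s.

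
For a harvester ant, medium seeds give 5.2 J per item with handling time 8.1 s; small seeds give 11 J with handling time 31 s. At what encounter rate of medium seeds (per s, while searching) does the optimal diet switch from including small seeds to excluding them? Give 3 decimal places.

The zero-one rule: include small seeds iff E₂/h₂ > λE₁/(1+λh₁). Equality gives the switch point.
λE₁h₂ = E₂ + λE₂h₁ ⇒ λ = E₂/(E₁h₂ − E₂h₁) = 11/(161.2 − 89.1) = 0.1526 per s.

0.153 per s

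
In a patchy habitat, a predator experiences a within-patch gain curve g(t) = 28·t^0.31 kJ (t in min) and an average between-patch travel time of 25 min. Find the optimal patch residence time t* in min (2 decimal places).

11.23 min

Maximise g(t)/(T+t): set derivative to zero → g'(t)(T+t) = g(t).
g'(t) = 0.31·28·t^-0.69. Setting 0.31·28·t^-0.69 = 28·t^0.31/(25+t) gives 0.31(25+t) = t, so 0.69·t = 0.31×25.
t* = 0.31×25/0.69 = 11.23 min.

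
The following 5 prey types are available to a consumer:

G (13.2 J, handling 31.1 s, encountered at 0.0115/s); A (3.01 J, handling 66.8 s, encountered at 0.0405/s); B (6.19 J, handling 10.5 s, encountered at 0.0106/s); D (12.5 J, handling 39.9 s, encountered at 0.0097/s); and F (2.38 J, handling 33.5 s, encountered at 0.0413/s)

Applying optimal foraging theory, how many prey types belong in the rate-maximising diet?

Rank by E/h (J/s): B 0.59, G 0.424, D 0.313, F 0.071, A 0.0451. Include each in turn until the next type's E/h falls below the running intake rate.
Rate on top 1: 0.05904. G: 0.424 > 0.05904 → include.
Rate on top 2: 0.148. D: 0.313 > 0.148 → include.
Rate on top 3: 0.1825. F: 0.071 < 0.1825 → exclude; stop.
Optimal diet: B, G, D — 3 of 5 types.

3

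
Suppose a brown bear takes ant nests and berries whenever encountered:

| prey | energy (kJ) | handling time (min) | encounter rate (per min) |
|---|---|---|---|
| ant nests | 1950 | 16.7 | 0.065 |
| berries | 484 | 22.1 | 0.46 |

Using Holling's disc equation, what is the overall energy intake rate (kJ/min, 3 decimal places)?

R = Σλ_iE_i / (1 + Σλ_ih_i)
Numerator: 0.065×1950 + 0.46×484 = 349.4
Denominator: 1 + 0.065×16.7 + 0.46×22.1 = 12.25
R = 349.4/12.25 = 28.52 kJ/min

28.518 kJ/min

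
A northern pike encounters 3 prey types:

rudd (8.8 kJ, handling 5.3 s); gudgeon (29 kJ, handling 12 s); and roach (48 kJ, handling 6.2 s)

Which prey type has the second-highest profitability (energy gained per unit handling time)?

In descending order of E/h:
roach: 48/6.2 = 7.74 kJ/s
gudgeon: 29/12 = 2.42 kJ/s
rudd: 8.8/5.3 = 1.66 kJ/s

gudgeon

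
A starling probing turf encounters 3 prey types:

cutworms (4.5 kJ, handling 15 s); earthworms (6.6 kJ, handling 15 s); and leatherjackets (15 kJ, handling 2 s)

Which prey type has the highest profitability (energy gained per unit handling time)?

leatherjackets

In descending order of E/h:
leatherjackets: 15/2 = 7.5 kJ/s
earthworms: 6.6/15 = 0.44 kJ/s
cutworms: 4.5/15 = 0.3 kJ/s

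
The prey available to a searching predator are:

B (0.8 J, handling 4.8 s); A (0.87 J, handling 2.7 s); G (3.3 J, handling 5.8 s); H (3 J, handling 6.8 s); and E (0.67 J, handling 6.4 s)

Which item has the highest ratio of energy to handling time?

G

Profitability E/h (J/s): B = 0.8/4.8 = 0.167, A = 0.87/2.7 = 0.322, G = 3.3/5.8 = 0.569, H = 3/6.8 = 0.441, E = 0.67/6.4 = 0.105.
Ranked: G > H > A > B > E.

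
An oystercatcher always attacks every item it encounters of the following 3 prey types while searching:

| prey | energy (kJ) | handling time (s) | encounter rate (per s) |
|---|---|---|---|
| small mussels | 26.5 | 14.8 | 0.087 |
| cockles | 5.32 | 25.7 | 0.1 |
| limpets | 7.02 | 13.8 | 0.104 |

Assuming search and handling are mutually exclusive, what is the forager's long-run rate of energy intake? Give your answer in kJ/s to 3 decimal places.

0.567 kJ/s

Energy encountered per unit search time: 0.087×26.5 + 0.1×5.32 + 0.104×7.02 = 3.568 kJ/s.
Handling time per unit search time: 0.087×14.8 + 0.1×25.7 + 0.104×13.8 = 5.293.
Rate = 3.568/(1 + 5.293) = 0.5669 kJ/s.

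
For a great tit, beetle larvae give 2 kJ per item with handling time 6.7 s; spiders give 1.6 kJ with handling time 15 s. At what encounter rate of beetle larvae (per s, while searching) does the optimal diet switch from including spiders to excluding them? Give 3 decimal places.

The zero-one rule: include spiders iff E₂/h₂ > λE₁/(1+λh₁). Equality gives the switch point.
λE₁h₂ = E₂ + λE₂h₁ ⇒ λ = E₂/(E₁h₂ − E₂h₁) = 1.6/(30 − 10.72) = 0.08299 per s.

0.083 per s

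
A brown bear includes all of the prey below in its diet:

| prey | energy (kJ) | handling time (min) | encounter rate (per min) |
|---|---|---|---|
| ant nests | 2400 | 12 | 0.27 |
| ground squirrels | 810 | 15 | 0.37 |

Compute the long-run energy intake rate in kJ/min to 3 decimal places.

R = Σλ_iE_i / (1 + Σλ_ih_i)
Numerator: 0.27×2400 + 0.37×810 = 947.7
Denominator: 1 + 0.27×12 + 0.37×15 = 9.79
R = 947.7/9.79 = 96.8 kJ/min

96.803 kJ/min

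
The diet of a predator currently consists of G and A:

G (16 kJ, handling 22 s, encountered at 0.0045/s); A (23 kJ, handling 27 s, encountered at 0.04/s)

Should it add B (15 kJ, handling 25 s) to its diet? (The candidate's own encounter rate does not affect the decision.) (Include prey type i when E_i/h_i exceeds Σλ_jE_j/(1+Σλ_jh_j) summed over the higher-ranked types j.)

Yes

On G and A alone, R = ΣλE/(1+Σλh) = 0.992/2.179 = 0.4553 kJ/s.
Profitability of B: 15/25 = 0.6 kJ/s.
Since 0.6 > R, including B increases the long-run rate.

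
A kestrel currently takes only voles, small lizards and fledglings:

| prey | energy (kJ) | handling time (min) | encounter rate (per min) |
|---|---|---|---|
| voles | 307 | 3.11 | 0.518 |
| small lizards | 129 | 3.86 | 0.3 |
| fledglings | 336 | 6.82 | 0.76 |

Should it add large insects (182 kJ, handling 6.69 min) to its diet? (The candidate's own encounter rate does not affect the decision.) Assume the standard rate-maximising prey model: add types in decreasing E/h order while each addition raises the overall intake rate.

No

On voles, small lizards and fledglings alone, R = ΣλE/(1+Σλh) = 453.1/8.952 = 50.61 kJ/min.
Profitability of large insects: 182/6.69 = 27.2 kJ/min.
Since 27.2 < R, time spent handling large insects is better spent searching.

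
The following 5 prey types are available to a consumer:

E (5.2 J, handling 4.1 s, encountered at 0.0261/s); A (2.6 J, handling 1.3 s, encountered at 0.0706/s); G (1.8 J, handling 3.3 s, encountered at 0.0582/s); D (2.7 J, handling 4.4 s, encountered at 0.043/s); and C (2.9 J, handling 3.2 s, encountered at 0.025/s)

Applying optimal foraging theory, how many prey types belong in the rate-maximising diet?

5

Profitabilities (E/h, J/s): A 2, E 1.27, C 0.906, D 0.614, G 0.545. Add prey in this order while the next type's profitability exceeds the intake rate on those already taken.
Rate on top 1: 0.1681. E: 1.27 > 0.1681 → include.
Rate on top 2: 0.2663. C: 0.906 > 0.2663 → include.
Rate on top 3: 0.3064. D: 0.614 > 0.3064 → include.
Rate on top 4: 0.346. G: 0.545 > 0.346 → include.
Optimal diet: A, E, C, D, G — 5 of 5 types.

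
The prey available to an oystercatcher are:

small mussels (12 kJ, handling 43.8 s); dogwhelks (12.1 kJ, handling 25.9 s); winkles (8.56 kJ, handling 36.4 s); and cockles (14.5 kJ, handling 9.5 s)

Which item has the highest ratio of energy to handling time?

cockles

Profitability E/h (kJ/s): small mussels = 12/43.8 = 0.274, dogwhelks = 12.1/25.9 = 0.467, winkles = 8.56/36.4 = 0.235, cockles = 14.5/9.5 = 1.53.
Ranked: cockles > dogwhelks > small mussels > winkles.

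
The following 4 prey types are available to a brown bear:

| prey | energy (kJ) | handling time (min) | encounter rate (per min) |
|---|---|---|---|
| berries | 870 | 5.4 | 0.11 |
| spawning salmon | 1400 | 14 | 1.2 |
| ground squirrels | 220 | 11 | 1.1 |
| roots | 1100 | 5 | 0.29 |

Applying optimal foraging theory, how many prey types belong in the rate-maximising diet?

2

E/h in descending order: roots 220, berries 161, spawning salmon 100, ground squirrels 20 kJ/min. The optimal diet is the largest prefix of this list for which every included type satisfies E_i/h_i > R on the types above it.
Rate on top 1: 130.2. berries: 161 > 130.2 → include.
Rate on top 2: 136.2. spawning salmon: 100 < 136.2 → exclude; stop.
Optimal diet: roots, berries — 2 of 4 types.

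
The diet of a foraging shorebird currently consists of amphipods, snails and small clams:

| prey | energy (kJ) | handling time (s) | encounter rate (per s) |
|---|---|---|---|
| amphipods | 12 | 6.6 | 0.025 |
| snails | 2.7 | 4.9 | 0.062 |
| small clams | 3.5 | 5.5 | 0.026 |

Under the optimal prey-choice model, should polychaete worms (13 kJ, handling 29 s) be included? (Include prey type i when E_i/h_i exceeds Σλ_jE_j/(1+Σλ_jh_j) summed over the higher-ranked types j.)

On amphipods, snails and small clams alone, R = ΣλE/(1+Σλh) = 0.5584/1.612 = 0.3464 kJ/s.
Profitability of polychaete worms: 13/29 = 0.4483 kJ/s.
0.4483 > 0.3464, so adding polychaete worms raises the average — include it.

Yes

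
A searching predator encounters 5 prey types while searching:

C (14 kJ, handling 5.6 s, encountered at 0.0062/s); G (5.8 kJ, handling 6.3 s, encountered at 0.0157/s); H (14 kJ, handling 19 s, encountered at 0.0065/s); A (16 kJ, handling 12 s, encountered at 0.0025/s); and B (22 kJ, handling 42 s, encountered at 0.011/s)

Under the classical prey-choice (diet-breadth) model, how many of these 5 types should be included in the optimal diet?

E/h in descending order: C 2.5, A 1.33, G 0.921, H 0.737, B 0.524 kJ/s. The optimal diet is the largest prefix of this list for which every included type satisfies E_i/h_i > R on the types above it.
Rate on top 1: 0.08389. A: 1.33 > 0.08389 → include.
Rate on top 2: 0.1191. G: 0.921 > 0.1191 → include.
Rate on top 3: 0.1872. H: 0.737 > 0.1872 → include.
Rate on top 4: 0.24. B: 0.524 > 0.24 → include.
Optimal diet: C, A, G, H, B — 5 of 5 types.

5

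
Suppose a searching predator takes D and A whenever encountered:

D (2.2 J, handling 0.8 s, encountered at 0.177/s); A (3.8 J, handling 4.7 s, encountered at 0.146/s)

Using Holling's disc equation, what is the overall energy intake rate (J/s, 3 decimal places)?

0.517 J/s

R = (0.177×2.2 + 0.146×3.8) / (1 + 0.177×0.8 + 0.146×4.7) = 0.9442/1.828 = 0.5166 J/s.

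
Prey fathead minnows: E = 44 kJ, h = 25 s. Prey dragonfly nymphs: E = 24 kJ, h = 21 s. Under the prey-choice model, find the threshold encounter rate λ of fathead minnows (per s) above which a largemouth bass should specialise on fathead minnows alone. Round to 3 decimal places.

0.074 per s

At the threshold, the rate on fathead minnows alone equals the profitability of dragonfly nymphs: λ·44/(1 + λ·25) = 24/21 = 1.143.
Rearranging, λ(44 − 1.143×25) = 1.143, so λ = 1.143/15.43 = 0.07407 per s.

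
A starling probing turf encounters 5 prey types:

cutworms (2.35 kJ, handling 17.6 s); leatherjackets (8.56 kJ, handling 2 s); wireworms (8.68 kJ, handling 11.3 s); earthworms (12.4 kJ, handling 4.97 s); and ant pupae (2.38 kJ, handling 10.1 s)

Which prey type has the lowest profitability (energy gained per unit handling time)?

In descending order of E/h:
leatherjackets: 8.56/2 = 4.28 kJ/s
earthworms: 12.4/4.97 = 2.49 kJ/s
wireworms: 8.68/11.3 = 0.768 kJ/s
ant pupae: 2.38/10.1 = 0.236 kJ/s
cutworms: 2.35/17.6 = 0.134 kJ/s

cutworms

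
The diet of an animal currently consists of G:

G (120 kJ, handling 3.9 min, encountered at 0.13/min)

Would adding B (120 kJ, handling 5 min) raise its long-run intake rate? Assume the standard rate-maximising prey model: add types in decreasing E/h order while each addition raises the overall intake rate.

Current rate: (0.13×120)/(1 + 0.13×3.9) = 10.35 kJ/min.
B: E/h = 120/5 = 24 kJ/min.
Since 24 > R, including B increases the long-run rate.

Yes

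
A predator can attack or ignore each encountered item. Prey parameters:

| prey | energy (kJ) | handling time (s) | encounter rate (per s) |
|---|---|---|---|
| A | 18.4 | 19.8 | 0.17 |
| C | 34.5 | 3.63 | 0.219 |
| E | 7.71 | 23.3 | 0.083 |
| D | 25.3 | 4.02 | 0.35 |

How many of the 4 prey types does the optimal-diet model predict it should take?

Rank by E/h (kJ/s): C 9.5, D 6.29, A 0.929, E 0.331. Include each in turn until the next type's E/h falls below the running intake rate.
Rate on top 1: 4.209. D: 6.29 > 4.209 → include.
Rate on top 2: 5.125. A: 0.929 < 5.125 → exclude; stop.
Optimal diet: C, D — 2 of 4 types.

2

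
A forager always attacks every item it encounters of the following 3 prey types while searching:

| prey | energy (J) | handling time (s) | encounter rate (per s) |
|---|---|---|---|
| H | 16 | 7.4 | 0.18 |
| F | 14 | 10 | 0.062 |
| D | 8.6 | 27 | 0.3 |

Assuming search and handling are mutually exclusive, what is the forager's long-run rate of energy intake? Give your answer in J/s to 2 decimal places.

0.57 J/s

R = Σλ_iE_i / (1 + Σλ_ih_i)
Numerator: 0.18×16 + 0.062×14 + 0.3×8.6 = 6.328
Denominator: 1 + 0.18×7.4 + 0.062×10 + 0.3×27 = 11.05
R = 6.328/11.05 = 0.5726 J/s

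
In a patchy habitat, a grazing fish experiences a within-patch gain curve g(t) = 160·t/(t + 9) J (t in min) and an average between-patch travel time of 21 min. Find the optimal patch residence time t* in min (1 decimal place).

Maximise g(t)/(T+t): set derivative to zero → g'(t)(T+t) = g(t).
g'(t) = 160·9/(t + 9)². Setting 160·9/(t+9)² = 160t/[(t+9)(21+t)] gives 9(21+t) = t(t+9), so t² = 9×21 = 189.
t* = √189 = 13.75 min.

13.7 min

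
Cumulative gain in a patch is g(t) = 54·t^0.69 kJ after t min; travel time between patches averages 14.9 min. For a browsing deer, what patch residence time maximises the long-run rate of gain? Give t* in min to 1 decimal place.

33.2 min

By the marginal value theorem, leave when the instantaneous gain rate g'(t) equals the habitat-wide average g(t)/(T + t).
g'(t) = 0.69·54·t^-0.31. Setting 0.69·54·t^-0.31 = 54·t^0.69/(14.9+t) gives 0.69(14.9+t) = t, so 0.31·t = 0.69×14.9.
t* = 0.69×14.9/0.31 = 33.16 min.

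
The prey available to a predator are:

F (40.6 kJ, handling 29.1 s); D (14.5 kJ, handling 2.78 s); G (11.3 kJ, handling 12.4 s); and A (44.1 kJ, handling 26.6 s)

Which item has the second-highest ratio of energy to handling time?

A

Profitability E/h (kJ/s): F = 40.6/29.1 = 1.4, D = 14.5/2.78 = 5.22, G = 11.3/12.4 = 0.911, A = 44.1/26.6 = 1.66.
Ranked: D > A > F > G.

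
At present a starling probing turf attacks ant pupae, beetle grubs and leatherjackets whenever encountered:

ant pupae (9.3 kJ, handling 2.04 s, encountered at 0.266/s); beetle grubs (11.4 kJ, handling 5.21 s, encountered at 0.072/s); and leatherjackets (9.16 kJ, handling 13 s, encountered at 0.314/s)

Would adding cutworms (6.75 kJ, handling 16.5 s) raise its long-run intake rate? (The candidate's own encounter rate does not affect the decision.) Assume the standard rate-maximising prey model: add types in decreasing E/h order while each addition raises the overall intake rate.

No

Intake rate on the current diet: R = (0.266×9.3 + 0.072×11.4 + 0.314×9.16) / (1 + 0.266×2.04 + 0.072×5.21 + 0.314×13) = 6.171/6 = 1.029 kJ/s.
cutworms: E/h = 6.75/16.5 = 0.4091 kJ/s.
0.4091 < 1.029, so adding cutworms would lower the average — exclude it.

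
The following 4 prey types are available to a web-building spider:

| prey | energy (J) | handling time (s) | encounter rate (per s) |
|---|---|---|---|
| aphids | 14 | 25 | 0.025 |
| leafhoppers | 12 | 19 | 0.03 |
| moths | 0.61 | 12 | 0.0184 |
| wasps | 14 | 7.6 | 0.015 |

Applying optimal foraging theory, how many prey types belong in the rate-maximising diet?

Rank by E/h (J/s): wasps 1.84, leafhoppers 0.632, aphids 0.56, moths 0.0508. Include each in turn until the next type's E/h falls below the running intake rate.
Rate on top 1: 0.1885. leafhoppers: 0.632 > 0.1885 → include.
Rate on top 2: 0.3385. aphids: 0.56 > 0.3385 → include.
Rate on top 3: 0.3984. moths: 0.0508 < 0.3984 → exclude; stop.
Optimal diet: wasps, leafhoppers, aphids — 3 of 4 types.

3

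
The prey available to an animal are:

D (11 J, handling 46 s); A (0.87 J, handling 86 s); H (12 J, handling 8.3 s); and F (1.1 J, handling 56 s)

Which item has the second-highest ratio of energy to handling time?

Profitability E/h (J/s): D = 11/46 = 0.239, A = 0.87/86 = 0.0101, H = 12/8.3 = 1.45, F = 1.1/56 = 0.0196.
Ranked: H > D > F > A.

D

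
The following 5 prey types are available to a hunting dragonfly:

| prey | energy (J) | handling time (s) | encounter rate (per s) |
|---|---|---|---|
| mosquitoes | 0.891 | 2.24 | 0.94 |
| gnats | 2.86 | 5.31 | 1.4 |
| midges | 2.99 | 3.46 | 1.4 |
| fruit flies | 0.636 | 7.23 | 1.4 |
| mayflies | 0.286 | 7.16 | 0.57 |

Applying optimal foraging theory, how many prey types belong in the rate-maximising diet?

1

Profitabilities (E/h, J/s): midges 0.864, gnats 0.539, mosquitoes 0.398, fruit flies 0.088, mayflies 0.0399. Add prey in this order while the next type's profitability exceeds the intake rate on those already taken.
Rate on top 1: 0.7163. gnats: 0.539 < 0.7163 → exclude; stop.
Optimal diet: midges — 1 of 5 types.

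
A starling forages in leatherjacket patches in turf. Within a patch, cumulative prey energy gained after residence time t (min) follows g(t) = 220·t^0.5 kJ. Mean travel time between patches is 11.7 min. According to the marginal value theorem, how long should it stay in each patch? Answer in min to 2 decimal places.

Maximise g(t)/(T+t): set derivative to zero → g'(t)(T+t) = g(t).
g'(t) = 0.5·220·t^-0.5. Setting 0.5·220·t^-0.5 = 220·t^0.5/(11.7+t) gives 0.5(11.7+t) = t, so 0.50·t = 0.5×11.7.
t* = 0.5×11.7/0.50 = 11.7 min.

11.70 min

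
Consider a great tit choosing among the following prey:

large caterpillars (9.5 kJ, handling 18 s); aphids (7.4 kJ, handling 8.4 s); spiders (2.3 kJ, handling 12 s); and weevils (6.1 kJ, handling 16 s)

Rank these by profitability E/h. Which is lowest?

spiders

Profitability E/h (kJ/s): large caterpillars = 9.5/18 = 0.528, aphids = 7.4/8.4 = 0.881, spiders = 2.3/12 = 0.192, weevils = 6.1/16 = 0.381.
Ranked: aphids > large caterpillars > weevils > spiders.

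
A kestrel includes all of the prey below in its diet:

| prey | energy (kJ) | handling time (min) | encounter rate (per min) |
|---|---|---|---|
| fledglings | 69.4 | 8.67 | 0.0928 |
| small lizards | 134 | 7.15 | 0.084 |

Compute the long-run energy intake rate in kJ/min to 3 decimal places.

7.358 kJ/min

Energy encountered per unit search time: 0.0928×69.4 + 0.084×134 = 17.7 kJ/min.
Handling time per unit search time: 0.0928×8.67 + 0.084×7.15 = 1.405.
Rate = 17.7/(1 + 1.405) = 7.358 kJ/min.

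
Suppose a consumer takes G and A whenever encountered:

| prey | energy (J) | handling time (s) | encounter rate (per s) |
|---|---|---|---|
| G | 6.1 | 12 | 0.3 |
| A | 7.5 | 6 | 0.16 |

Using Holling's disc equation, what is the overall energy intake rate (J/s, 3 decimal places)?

R = (0.3×6.1 + 0.16×7.5) / (1 + 0.3×12 + 0.16×6) = 3.03/5.56 = 0.545 J/s.

0.545 J/s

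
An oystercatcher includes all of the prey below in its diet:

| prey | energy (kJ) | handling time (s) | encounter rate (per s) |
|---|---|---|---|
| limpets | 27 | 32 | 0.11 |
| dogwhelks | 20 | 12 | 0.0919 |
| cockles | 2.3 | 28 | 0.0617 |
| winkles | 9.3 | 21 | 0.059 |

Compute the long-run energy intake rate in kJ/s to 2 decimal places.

0.64 kJ/s

R = (0.11×27 + 0.0919×20 + 0.0617×2.3 + 0.059×9.3) / (1 + 0.11×32 + 0.0919×12 + 0.0617×28 + 0.059×21) = 5.499/8.589 = 0.6402 kJ/s.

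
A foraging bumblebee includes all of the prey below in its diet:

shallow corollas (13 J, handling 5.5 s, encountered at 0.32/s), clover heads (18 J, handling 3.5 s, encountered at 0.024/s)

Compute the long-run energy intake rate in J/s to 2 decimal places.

R = (0.32×13 + 0.024×18) / (1 + 0.32×5.5 + 0.024×3.5) = 4.592/2.844 = 1.615 J/s.

1.61 J/s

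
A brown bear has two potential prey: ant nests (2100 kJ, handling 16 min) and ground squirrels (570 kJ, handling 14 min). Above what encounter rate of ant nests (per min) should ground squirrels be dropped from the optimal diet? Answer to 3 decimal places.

Drop ground squirrels once their profitability E₂/h₂ falls below the rate achievable on ant nests alone: E₂/h₂ = λE₁/(1 + λh₁).
Solve for λ: λE₁h₂ = E₂(1 + λh₁) → λ(E₁h₂ − E₂h₁) = E₂ → λ = E₂/(E₁h₂ − E₂h₁).
λ = 570/(2100×14 − 570×16) = 570/2.028e+04 = 0.02811 per min.

0.028 per min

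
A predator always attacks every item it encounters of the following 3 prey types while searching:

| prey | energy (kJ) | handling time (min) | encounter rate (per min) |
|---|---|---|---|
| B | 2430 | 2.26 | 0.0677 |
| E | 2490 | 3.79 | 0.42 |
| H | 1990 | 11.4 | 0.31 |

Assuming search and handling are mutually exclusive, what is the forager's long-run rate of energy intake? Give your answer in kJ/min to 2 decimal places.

R = (0.0677×2430 + 0.42×2490 + 0.31×1990) / (1 + 0.0677×2.26 + 0.42×3.79 + 0.31×11.4) = 1827/6.279 = 291 kJ/min.

291.01 kJ/min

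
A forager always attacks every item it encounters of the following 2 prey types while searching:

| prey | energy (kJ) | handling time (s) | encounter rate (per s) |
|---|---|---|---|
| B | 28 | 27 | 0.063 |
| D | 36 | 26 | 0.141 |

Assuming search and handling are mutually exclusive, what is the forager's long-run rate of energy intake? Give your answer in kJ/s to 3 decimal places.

1.074 kJ/s

Energy encountered per unit search time: 0.063×28 + 0.141×36 = 6.84 kJ/s.
Handling time per unit search time: 0.063×27 + 0.141×26 = 5.367.
Rate = 6.84/(1 + 5.367) = 1.074 kJ/s.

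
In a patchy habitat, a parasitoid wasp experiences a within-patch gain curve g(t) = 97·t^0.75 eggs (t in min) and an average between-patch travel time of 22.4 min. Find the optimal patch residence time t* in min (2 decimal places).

By the marginal value theorem, leave when the instantaneous gain rate g'(t) equals the habitat-wide average g(t)/(T + t).
g'(t) = 0.75·97·t^-0.25. Setting 0.75·97·t^-0.25 = 97·t^0.75/(22.4+t) gives 0.75(22.4+t) = t, so 0.25·t = 0.75×22.4.
t* = 0.75×22.4/0.25 = 67.2 min.

67.20 min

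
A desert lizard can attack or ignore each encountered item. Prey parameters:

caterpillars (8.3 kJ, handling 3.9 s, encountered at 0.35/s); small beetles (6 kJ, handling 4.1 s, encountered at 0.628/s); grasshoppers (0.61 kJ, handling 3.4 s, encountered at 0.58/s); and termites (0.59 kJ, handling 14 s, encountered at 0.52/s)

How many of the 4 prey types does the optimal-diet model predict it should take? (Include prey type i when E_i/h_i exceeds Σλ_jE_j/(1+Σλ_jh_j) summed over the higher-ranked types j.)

2

E/h in descending order: caterpillars 2.13, small beetles 1.46, grasshoppers 0.179, termites 0.0421 kJ/s. The optimal diet is the largest prefix of this list for which every included type satisfies E_i/h_i > R on the types above it.
Rate on top 1: 1.228. small beetles: 1.46 > 1.228 → include.
Rate on top 2: 1.351. grasshoppers: 0.179 < 1.351 → exclude; stop.
Optimal diet: caterpillars, small beetles — 2 of 4 types.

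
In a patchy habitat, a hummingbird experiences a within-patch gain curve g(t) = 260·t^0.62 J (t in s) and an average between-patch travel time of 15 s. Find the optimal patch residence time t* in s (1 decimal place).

Maximise g(t)/(T+t): set derivative to zero → g'(t)(T+t) = g(t).
g'(t) = 0.62·260·t^-0.38. Setting 0.62·260·t^-0.38 = 260·t^0.62/(15+t) gives 0.62(15+t) = t, so 0.38·t = 0.62×15.
t* = 0.62×15/0.38 = 24.47 s.

24.5 s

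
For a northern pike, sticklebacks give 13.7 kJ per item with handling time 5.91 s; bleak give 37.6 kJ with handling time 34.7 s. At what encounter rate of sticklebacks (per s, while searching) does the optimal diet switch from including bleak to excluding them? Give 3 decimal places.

0.149 per s

The zero-one rule: include bleak iff E₂/h₂ > λE₁/(1+λh₁). Equality gives the switch point.
λE₁h₂ = E₂ + λE₂h₁ ⇒ λ = E₂/(E₁h₂ − E₂h₁) = 37.6/(475.4 − 222.2) = 0.1485 per s.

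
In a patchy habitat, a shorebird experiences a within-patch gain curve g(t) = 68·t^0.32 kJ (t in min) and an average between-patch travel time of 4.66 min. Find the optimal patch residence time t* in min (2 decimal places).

Optimal t* satisfies g'(t*) = g(t*)/(T + t*).
g'(t) = 0.32·68·t^-0.68. Setting 0.32·68·t^-0.68 = 68·t^0.32/(4.66+t) gives 0.32(4.66+t) = t, so 0.68·t = 0.32×4.66.
t* = 0.32×4.66/0.68 = 2.193 min.

2.19 min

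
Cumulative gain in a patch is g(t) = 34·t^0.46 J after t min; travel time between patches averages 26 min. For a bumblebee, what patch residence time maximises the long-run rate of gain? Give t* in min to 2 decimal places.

Maximise g(t)/(T+t): set derivative to zero → g'(t)(T+t) = g(t).
g'(t) = 0.46·34·t^-0.54. Setting 0.46·34·t^-0.54 = 34·t^0.46/(26+t) gives 0.46(26+t) = t, so 0.54·t = 0.46×26.
t* = 0.46×26/0.54 = 22.15 min.

22.15 min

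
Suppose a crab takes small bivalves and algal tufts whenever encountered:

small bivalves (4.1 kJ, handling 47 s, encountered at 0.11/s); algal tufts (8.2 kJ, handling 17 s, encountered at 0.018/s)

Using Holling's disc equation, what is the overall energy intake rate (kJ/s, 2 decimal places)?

R = Σλ_iE_i / (1 + Σλ_ih_i)
Numerator: 0.11×4.1 + 0.018×8.2 = 0.5986
Denominator: 1 + 0.11×47 + 0.018×17 = 6.476
R = 0.5986/6.476 = 0.09243 kJ/s

0.09 kJ/s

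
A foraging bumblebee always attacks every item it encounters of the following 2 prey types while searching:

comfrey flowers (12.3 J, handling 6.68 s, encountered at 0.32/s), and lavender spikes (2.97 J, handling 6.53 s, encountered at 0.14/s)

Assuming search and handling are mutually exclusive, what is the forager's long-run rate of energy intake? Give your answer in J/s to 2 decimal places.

R = Σλ_iE_i / (1 + Σλ_ih_i)
Numerator: 0.32×12.3 + 0.14×2.97 = 4.352
Denominator: 1 + 0.32×6.68 + 0.14×6.53 = 4.052
R = 4.352/4.052 = 1.074 J/s

1.07 J/s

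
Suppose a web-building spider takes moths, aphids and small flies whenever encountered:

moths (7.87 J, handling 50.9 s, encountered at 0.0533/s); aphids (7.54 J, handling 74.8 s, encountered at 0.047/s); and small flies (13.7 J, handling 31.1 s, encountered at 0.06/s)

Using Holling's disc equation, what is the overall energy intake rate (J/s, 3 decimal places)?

0.175 J/s

R = Σλ_iE_i / (1 + Σλ_ih_i)
Numerator: 0.0533×7.87 + 0.047×7.54 + 0.06×13.7 = 1.596
Denominator: 1 + 0.0533×50.9 + 0.047×74.8 + 0.06×31.1 = 9.095
R = 1.596/9.095 = 0.1755 J/s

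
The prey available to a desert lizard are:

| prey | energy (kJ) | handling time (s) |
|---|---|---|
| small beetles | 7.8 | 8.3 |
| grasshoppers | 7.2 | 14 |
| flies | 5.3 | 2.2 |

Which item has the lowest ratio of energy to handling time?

grasshoppers

In descending order of E/h:
flies: 5.3/2.2 = 2.41 kJ/s
small beetles: 7.8/8.3 = 0.94 kJ/s
grasshoppers: 7.2/14 = 0.514 kJ/s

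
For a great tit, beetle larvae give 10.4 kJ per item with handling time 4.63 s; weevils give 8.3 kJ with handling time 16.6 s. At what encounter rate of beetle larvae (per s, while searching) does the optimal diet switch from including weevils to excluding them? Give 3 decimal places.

0.062 per s

The zero-one rule: include weevils iff E₂/h₂ > λE₁/(1+λh₁). Equality gives the switch point.
λE₁h₂ = E₂ + λE₂h₁ ⇒ λ = E₂/(E₁h₂ − E₂h₁) = 8.3/(172.6 − 38.43) = 0.06184 per s.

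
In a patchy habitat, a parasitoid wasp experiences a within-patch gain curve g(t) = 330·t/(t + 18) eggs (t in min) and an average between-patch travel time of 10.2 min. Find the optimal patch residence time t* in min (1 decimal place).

13.5 min

By the marginal value theorem, leave when the instantaneous gain rate g'(t) equals the habitat-wide average g(t)/(T + t).
g'(t) = 330·18/(t + 18)². Setting 330·18/(t+18)² = 330t/[(t+18)(10.2+t)] gives 18(10.2+t) = t(t+18), so t² = 18×10.2 = 183.6.
t* = √183.6 = 13.55 min.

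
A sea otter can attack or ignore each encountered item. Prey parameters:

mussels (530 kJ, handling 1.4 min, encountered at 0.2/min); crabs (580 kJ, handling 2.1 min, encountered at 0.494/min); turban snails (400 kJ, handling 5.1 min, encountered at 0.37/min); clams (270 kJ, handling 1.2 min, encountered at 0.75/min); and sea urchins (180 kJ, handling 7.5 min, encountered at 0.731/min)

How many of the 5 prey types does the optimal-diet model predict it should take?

Rank by E/h (kJ/min): mussels 379, crabs 276, clams 225, turban snails 78.4, sea urchins 24. Include each in turn until the next type's E/h falls below the running intake rate.
Rate on top 1: 82.81. crabs: 276 > 82.81 → include.
Rate on top 2: 169.4. clams: 225 > 169.4 → include.
Rate on top 3: 184.9. turban snails: 78.4 < 184.9 → exclude; stop.
Optimal diet: mussels, crabs, clams — 3 of 5 types.

3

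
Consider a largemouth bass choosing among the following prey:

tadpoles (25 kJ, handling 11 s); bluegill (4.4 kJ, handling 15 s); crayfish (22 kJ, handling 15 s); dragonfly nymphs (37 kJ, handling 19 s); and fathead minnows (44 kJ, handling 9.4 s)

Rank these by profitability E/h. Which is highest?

In descending order of E/h:
fathead minnows: 44/9.4 = 4.68 kJ/s
tadpoles: 25/11 = 2.27 kJ/s
dragonfly nymphs: 37/19 = 1.95 kJ/s
crayfish: 22/15 = 1.47 kJ/s
bluegill: 4.4/15 = 0.293 kJ/s

fathead minnows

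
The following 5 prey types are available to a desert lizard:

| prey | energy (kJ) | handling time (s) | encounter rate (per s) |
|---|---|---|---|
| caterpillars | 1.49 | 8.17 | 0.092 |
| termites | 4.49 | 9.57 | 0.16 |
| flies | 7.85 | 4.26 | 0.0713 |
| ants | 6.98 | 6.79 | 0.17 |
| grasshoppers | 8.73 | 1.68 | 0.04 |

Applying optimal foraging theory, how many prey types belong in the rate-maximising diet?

Rank by E/h (kJ/s): grasshoppers 5.2, flies 1.84, ants 1.03, termites 0.469, caterpillars 0.182. Include each in turn until the next type's E/h falls below the running intake rate.
Rate on top 1: 0.3272. flies: 1.84 > 0.3272 → include.
Rate on top 2: 0.663. ants: 1.03 > 0.663 → include.
Rate on top 3: 0.8298. termites: 0.469 < 0.8298 → exclude; stop.
Optimal diet: grasshoppers, flies, ants — 3 of 5 types.

3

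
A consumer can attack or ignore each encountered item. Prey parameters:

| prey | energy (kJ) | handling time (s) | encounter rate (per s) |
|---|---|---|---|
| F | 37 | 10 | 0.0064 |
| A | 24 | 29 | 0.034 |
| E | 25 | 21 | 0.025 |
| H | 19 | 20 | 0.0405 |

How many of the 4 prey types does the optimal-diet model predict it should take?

Rank by E/h (kJ/s): F 3.7, E 1.19, H 0.95, A 0.828. Include each in turn until the next type's E/h falls below the running intake rate.
Rate on top 1: 0.2226. E: 1.19 > 0.2226 → include.
Rate on top 2: 0.5424. H: 0.95 > 0.5424 → include.
Rate on top 3: 0.68. A: 0.828 > 0.68 → include.
Optimal diet: F, E, H, A — 4 of 4 types.

4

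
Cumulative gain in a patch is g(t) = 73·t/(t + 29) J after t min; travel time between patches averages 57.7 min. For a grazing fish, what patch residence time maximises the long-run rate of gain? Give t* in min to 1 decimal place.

Maximise g(t)/(T+t): set derivative to zero → g'(t)(T+t) = g(t).
g'(t) = 73·29/(t + 29)². Setting 73·29/(t+29)² = 73t/[(t+29)(57.7+t)] gives 29(57.7+t) = t(t+29), so t² = 29×57.7 = 1673.
t* = √1673 = 40.91 min.

40.9 min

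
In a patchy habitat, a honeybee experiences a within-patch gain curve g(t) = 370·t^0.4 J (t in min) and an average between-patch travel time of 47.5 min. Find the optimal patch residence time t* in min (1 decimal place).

31.7 min

By the marginal value theorem, leave when the instantaneous gain rate g'(t) equals the habitat-wide average g(t)/(T + t).
g'(t) = 0.4·370·t^-0.6. Setting 0.4·370·t^-0.6 = 370·t^0.4/(47.5+t) gives 0.4(47.5+t) = t, so 0.60·t = 0.4×47.5.
t* = 0.4×47.5/0.60 = 31.67 min.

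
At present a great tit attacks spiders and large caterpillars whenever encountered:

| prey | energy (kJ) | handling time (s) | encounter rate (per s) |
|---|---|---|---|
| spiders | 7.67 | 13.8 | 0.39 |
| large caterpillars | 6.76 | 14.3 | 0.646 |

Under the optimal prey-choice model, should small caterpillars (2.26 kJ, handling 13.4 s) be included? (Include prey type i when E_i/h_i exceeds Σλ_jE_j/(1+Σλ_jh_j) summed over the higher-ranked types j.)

On spiders and large caterpillars alone, R = ΣλE/(1+Σλh) = 7.358/15.62 = 0.4711 kJ/s.
Profitability of small caterpillars: 2.26/13.4 = 0.1687 kJ/s.
0.1687 < 0.4711, so adding small caterpillars would lower the average — exclude it.

No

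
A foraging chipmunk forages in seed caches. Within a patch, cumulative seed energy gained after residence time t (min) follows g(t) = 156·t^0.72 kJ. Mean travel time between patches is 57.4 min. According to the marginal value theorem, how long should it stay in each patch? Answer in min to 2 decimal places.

Maximise g(t)/(T+t): set derivative to zero → g'(t)(T+t) = g(t).
g'(t) = 0.72·156·t^-0.28. Setting 0.72·156·t^-0.28 = 156·t^0.72/(57.4+t) gives 0.72(57.4+t) = t, so 0.28·t = 0.72×57.4.
t* = 0.72×57.4/0.28 = 147.6 min.

147.60 min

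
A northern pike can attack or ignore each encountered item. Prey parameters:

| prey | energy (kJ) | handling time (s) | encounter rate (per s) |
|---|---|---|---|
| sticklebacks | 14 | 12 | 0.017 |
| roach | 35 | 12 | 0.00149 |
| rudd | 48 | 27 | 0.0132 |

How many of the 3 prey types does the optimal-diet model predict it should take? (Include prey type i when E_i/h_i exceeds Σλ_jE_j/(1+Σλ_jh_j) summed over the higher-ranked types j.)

Profitabilities (E/h, kJ/s): roach 2.92, rudd 1.78, sticklebacks 1.17. Add prey in this order while the next type's profitability exceeds the intake rate on those already taken.
Rate on top 1: 0.05123. rudd: 1.78 > 0.05123 → include.
Rate on top 2: 0.499. sticklebacks: 1.17 > 0.499 → include.
Optimal diet: roach, rudd, sticklebacks — 3 of 3 types.

3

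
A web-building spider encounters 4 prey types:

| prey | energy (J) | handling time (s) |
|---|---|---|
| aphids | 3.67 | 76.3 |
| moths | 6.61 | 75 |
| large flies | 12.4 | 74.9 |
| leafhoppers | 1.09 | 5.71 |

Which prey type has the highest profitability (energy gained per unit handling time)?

In descending order of E/h:
leafhoppers: 1.09/5.71 = 0.191 J/s
large flies: 12.4/74.9 = 0.166 J/s
moths: 6.61/75 = 0.0881 J/s
aphids: 3.67/76.3 = 0.0481 J/s

leafhoppers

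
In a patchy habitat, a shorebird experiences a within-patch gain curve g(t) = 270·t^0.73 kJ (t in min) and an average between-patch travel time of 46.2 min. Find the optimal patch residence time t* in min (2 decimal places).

Maximise g(t)/(T+t): set derivative to zero → g'(t)(T+t) = g(t).
g'(t) = 0.73·270·t^-0.27. Setting 0.73·270·t^-0.27 = 270·t^0.73/(46.2+t) gives 0.73(46.2+t) = t, so 0.27·t = 0.73×46.2.
t* = 0.73×46.2/0.27 = 124.9 min.

124.91 min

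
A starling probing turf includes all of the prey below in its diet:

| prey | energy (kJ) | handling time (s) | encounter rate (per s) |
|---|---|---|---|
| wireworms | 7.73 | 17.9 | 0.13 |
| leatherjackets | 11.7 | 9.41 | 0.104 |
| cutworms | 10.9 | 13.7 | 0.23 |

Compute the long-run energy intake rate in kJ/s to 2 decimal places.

Energy encountered per unit search time: 0.13×7.73 + 0.104×11.7 + 0.23×10.9 = 4.729 kJ/s.
Handling time per unit search time: 0.13×17.9 + 0.104×9.41 + 0.23×13.7 = 6.457.
Rate = 4.729/(1 + 6.457) = 0.6342 kJ/s.

0.63 kJ/s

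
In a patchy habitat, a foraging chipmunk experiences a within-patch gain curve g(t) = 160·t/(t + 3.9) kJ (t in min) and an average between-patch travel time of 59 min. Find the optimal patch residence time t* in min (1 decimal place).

15.2 min

By the marginal value theorem, leave when the instantaneous gain rate g'(t) equals the habitat-wide average g(t)/(T + t).
g'(t) = 160·3.9/(t + 3.9)². Setting 160·3.9/(t+3.9)² = 160t/[(t+3.9)(59+t)] gives 3.9(59+t) = t(t+3.9), so t² = 3.9×59 = 230.1.
t* = √230.1 = 15.17 min.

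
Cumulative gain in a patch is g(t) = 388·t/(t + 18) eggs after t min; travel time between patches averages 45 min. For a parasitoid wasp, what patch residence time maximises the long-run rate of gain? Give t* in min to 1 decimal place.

28.5 min

Optimal t* satisfies g'(t*) = g(t*)/(T + t*).
g'(t) = 388·18/(t + 18)². Setting 388·18/(t+18)² = 388t/[(t+18)(45+t)] gives 18(45+t) = t(t+18), so t² = 18×45 = 810.
t* = √810 = 28.46 min.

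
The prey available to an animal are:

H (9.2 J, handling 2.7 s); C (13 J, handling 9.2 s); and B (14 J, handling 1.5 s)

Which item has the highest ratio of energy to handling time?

In descending order of E/h:
B: 14/1.5 = 9.33 J/s
H: 9.2/2.7 = 3.41 J/s
C: 13/9.2 = 1.41 J/s

B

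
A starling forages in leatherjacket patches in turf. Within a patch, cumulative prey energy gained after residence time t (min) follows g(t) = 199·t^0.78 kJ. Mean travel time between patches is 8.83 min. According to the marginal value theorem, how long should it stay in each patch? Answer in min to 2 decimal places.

31.31 min

By the marginal value theorem, leave when the instantaneous gain rate g'(t) equals the habitat-wide average g(t)/(T + t).
g'(t) = 0.78·199·t^-0.22. Setting 0.78·199·t^-0.22 = 199·t^0.78/(8.83+t) gives 0.78(8.83+t) = t, so 0.22·t = 0.78×8.83.
t* = 0.78×8.83/0.22 = 31.31 min.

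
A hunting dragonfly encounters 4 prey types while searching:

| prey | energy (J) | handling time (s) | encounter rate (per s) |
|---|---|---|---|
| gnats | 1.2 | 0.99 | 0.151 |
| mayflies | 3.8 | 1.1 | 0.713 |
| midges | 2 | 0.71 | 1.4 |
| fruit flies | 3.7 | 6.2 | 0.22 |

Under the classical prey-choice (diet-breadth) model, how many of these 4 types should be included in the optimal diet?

2

Profitabilities (E/h, J/s): mayflies 3.45, midges 2.82, gnats 1.21, fruit flies 0.597. Add prey in this order while the next type's profitability exceeds the intake rate on those already taken.
Rate on top 1: 1.518. midges: 2.82 > 1.518 → include.
Rate on top 2: 1.983. gnats: 1.21 < 1.983 → exclude; stop.
Optimal diet: mayflies, midges — 2 of 4 types.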